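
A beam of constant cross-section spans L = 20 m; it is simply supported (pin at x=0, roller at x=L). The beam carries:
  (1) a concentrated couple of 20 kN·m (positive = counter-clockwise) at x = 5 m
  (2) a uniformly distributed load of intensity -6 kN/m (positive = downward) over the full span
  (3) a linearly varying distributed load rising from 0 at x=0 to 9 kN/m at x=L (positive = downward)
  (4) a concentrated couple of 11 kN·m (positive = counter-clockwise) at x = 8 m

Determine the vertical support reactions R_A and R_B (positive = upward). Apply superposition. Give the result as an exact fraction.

Load 1 — applied couple M₀=20 kN·m at a=5 m (b=L-a=15):
  R_A = M₀/L = 20/20 = 1 kN
  R_B = -M₀/L = -20/20 = -1 kN
Load 2 — uniform load w=-6 kN/m over full span:
  R_A = wL/2 = (-6)·20/2 = -60 kN
  R_B = wL/2 = (-6)·20/2 = -60 kN
Load 3 — triangular load w₀=9 kN/m (0→w₀ over full span):
  R_A = w₀L/6 = 9·20/6 = 30 kN
  R_B = w₀L/3 = 9·20/3 = 60 kN
Load 4 — applied couple M₀=11 kN·m at a=8 m (b=L-a=12):
  R_A = M₀/L = 11/20 kN
  R_B = -M₀/L = -11/20 kN
Superposition: R_A = -569/20 kN, R_B = -31/20 kN

R_A = -569/20 kN, R_B = -31/20 kN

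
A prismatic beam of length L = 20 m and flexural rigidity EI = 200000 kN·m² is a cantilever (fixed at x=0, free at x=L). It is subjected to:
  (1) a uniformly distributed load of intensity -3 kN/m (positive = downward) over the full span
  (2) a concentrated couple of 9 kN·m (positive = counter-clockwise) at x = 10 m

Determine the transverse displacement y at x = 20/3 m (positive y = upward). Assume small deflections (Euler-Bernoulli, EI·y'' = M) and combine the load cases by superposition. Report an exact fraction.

y(20/3) = 4381/81000 m

Load 1 — uniform load w=-3 kN/m over full span:
  y_1 = -wx²(x²-4Lx+6L²)/(24EI) = -(-3)·(20/3)²·((20/3)²-4·20·(20/3)+6·20²)/(24·200000) = 43/810 m
Load 2 — applied couple M₀=9 kN·m at a=10 m (b=L-a=10):
  y_2 = M₀x²/(2EI)  [x≤a] = 9·(20/3)²/(2·200000) = 1/1000 m
Superposition: y = Σ y_i = 4381/81000 m ≈ 0.054086 m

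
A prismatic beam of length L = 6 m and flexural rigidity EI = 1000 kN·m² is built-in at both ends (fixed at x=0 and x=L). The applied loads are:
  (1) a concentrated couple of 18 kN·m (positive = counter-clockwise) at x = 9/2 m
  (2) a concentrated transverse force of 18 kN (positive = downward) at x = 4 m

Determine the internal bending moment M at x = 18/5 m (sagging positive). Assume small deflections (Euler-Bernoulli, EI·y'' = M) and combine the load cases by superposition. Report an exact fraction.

M(18/5) = 613/40 kN·m

Load 1 — applied couple M₀=18 kN·m at a=9/2 m (b=L-a=3/2):
  M_1 = R_Ax - M_A  [x≤a] with R_A=27/8, M_A=45/8 = (27/8)·(18/5) - (45/8) = 261/40 kN·m
Load 2 — point force P=18 kN at a=4 m (b=L-a=2):
  M_2 = Pb²(3a+b)x/L³ - Pab²/L²  [x≤a] = 18·2²·(3·4+2)·(18/5)/6³ - 18·4·2²/6² = 44/5 kN·m
Superposition: M = Σ M_i = 613/40 kN·m ≈ 15.325000 kN·m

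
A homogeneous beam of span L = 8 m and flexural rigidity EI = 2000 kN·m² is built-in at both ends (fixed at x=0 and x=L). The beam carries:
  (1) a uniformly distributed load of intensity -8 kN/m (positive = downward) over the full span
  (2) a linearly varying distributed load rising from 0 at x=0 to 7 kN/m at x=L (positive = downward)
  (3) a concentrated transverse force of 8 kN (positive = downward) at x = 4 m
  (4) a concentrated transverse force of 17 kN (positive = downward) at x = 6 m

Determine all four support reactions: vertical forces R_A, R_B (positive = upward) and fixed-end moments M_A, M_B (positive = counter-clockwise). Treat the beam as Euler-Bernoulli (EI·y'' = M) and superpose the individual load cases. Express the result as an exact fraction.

R_A = -2711/160 kN, M_A = -1603/120 kN·m, R_B = 951/160 kN, M_B = -823/120 kN·m

Load 1 — uniform load w=-8 kN/m over full span:
  R_A = wL/2 = (-8)·8/2 = -32 kN
  M_A = wL²/12 = (-8)·8²/12 = -128/3 kN·m
  R_B = wL/2 = (-8)·8/2 = -32 kN
  M_B = -wL²/12 = -(-8)·8²/12 = 128/3 kN·m
Load 2 — triangular load w₀=7 kN/m (0→w₀ over full span):
  R_A = 3w₀L/20 = 3·7·8/20 = 42/5 kN
  M_A = w₀L²/30 = 7·8²/30 = 224/15 kN·m
  R_B = 7w₀L/20 = 7·7·8/20 = 98/5 kN
  M_B = -w₀L²/20 = -7·8²/20 = -112/5 kN·m
Load 3 — point force P=8 kN at a=4 m (b=L-a=4):
  R_A = Pb²(3a+b)/L³ = 8·4²·(3·4+4)/8³ = 4 kN
  M_A = Pab²/L² = 8·4·4²/8² = 8 kN·m
  R_B = Pa²(a+3b)/L³ = 8·4²·(4+3·4)/8³ = 4 kN
  M_B = -Pa²b/L² = -8·4²·4/8² = -8 kN·m
Load 4 — point force P=17 kN at a=6 m (b=L-a=2):
  R_A = Pb²(3a+b)/L³ = 17·2²·(3·6+2)/8³ = 85/32 kN
  M_A = Pab²/L² = 17·6·2²/8² = 51/8 kN·m
  R_B = Pa²(a+3b)/L³ = 17·6²·(6+3·2)/8³ = 459/32 kN
  M_B = -Pa²b/L² = -17·6²·2/8² = -153/8 kN·m
Superposition: R_A = -2711/160 kN, M_A = -1603/120 kN·m, R_B = 951/160 kN, M_B = -823/120 kN·m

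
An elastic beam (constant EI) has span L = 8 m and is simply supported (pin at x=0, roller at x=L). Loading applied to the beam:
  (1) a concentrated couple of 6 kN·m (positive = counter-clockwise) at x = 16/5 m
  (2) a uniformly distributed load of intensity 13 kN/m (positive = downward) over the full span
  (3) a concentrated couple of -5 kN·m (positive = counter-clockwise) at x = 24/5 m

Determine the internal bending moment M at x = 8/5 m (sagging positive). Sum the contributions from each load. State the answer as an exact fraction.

Load 1 — applied couple M₀=6 kN·m at a=16/5 m (b=L-a=24/5):
  M_1 = M₀x/L  [x≤a] = 6·(8/5)/8 = 6/5 kN·m
Load 2 — uniform load w=13 kN/m over full span:
  M_2 = wx(L-x)/2 = 13·(8/5)·(8-(8/5))/2 = 1664/25 kN·m
Load 3 — applied couple M₀=-5 kN·m at a=24/5 m (b=L-a=16/5):
  M_3 = M₀x/L  [x≤a] = (-5)·(8/5)/8 = -1 kN·m
Superposition: M = Σ M_i = 1669/25 kN·m ≈ 66.760000 kN·m

M(8/5) = 1669/25 kN·m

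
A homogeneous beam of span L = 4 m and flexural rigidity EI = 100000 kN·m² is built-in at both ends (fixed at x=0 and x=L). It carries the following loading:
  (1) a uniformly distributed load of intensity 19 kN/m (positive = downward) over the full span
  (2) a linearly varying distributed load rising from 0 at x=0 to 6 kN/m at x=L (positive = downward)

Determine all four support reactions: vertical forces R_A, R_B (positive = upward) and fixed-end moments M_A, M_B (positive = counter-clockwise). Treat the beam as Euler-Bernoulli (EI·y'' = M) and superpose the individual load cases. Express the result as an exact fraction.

R_A = 208/5 kN, M_A = 428/15 kN·m, R_B = 232/5 kN, M_B = -452/15 kN·m

Load 1 — uniform load w=19 kN/m over full span:
  R_A = wL/2 = 19·4/2 = 38 kN
  M_A = wL²/12 = 19·4²/12 = 76/3 kN·m
  R_B = wL/2 = 19·4/2 = 38 kN
  M_B = -wL²/12 = -19·4²/12 = -76/3 kN·m
Load 2 — triangular load w₀=6 kN/m (0→w₀ over full span):
  R_A = 3w₀L/20 = 3·6·4/20 = 18/5 kN
  M_A = w₀L²/30 = 6·4²/30 = 16/5 kN·m
  R_B = 7w₀L/20 = 7·6·4/20 = 42/5 kN
  M_B = -w₀L²/20 = -6·4²/20 = -24/5 kN·m
Superposition: R_A = 208/5 kN, M_A = 428/15 kN·m, R_B = 232/5 kN, M_B = -452/15 kN·m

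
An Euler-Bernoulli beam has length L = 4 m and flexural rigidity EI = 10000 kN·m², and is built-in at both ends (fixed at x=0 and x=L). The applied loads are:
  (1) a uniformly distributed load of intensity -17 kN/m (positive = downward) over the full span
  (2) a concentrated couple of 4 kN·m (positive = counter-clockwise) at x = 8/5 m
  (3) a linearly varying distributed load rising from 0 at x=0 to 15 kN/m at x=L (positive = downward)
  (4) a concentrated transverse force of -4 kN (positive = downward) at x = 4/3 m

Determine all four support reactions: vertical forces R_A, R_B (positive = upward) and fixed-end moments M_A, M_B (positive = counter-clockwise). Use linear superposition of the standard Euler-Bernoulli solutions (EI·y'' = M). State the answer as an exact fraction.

R_A = -17903/675 kN, M_A = -11176/675 kN·m, R_B = -10447/675 kN, M_B = 8864/675 kN·m

Load 1 — uniform load w=-17 kN/m over full span:
  R_A = wL/2 = (-17)·4/2 = -34 kN
  M_A = wL²/12 = (-17)·4²/12 = -68/3 kN·m
  R_B = wL/2 = (-17)·4/2 = -34 kN
  M_B = -wL²/12 = -(-17)·4²/12 = 68/3 kN·m
Load 2 — applied couple M₀=4 kN·m at a=8/5 m (b=L-a=12/5):
  R_A = 6M₀ab/L³ = 6·4·(8/5)·(12/5)/4³ = 36/25 kN
  M_A = M₀b(2a-b)/L² = 4·(12/5)·(2·(8/5)-(12/5))/4² = 12/25 kN·m
  R_B = -6M₀ab/L³ = -6·4·(8/5)·(12/5)/4³ = -36/25 kN
  M_B = M₀a(2b-a)/L² = 4·(8/5)·(2·(12/5)-(8/5))/4² = 32/25 kN·m
Load 3 — triangular load w₀=15 kN/m (0→w₀ over full span):
  R_A = 3w₀L/20 = 3·15·4/20 = 9 kN
  M_A = w₀L²/30 = 15·4²/30 = 8 kN·m
  R_B = 7w₀L/20 = 7·15·4/20 = 21 kN
  M_B = -w₀L²/20 = -15·4²/20 = -12 kN·m
Load 4 — point force P=-4 kN at a=4/3 m (b=L-a=8/3):
  R_A = Pb²(3a+b)/L³ = (-4)·(8/3)²·(3·(4/3)+(8/3))/4³ = -80/27 kN
  M_A = Pab²/L² = (-4)·(4/3)·(8/3)²/4² = -64/27 kN·m
  R_B = Pa²(a+3b)/L³ = (-4)·(4/3)²·((4/3)+3·(8/3))/4³ = -28/27 kN
  M_B = -Pa²b/L² = -(-4)·(4/3)²·(8/3)/4² = 32/27 kN·m
Superposition: R_A = -17903/675 kN, M_A = -11176/675 kN·m, R_B = -10447/675 kN, M_B = 8864/675 kN·m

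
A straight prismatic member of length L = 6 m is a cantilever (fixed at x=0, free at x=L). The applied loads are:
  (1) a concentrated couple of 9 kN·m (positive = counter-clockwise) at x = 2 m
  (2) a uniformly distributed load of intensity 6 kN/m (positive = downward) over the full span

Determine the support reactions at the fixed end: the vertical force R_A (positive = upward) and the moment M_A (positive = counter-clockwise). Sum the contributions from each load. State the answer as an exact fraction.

Load 1 — applied couple M₀=9 kN·m at a=2 m (b=L-a=4):
  R_A = 0 kN
  M_A = -M₀ = -9 kN·m
Load 2 — uniform load w=6 kN/m over full span:
  R_A = wL = 6·6 = 36 kN
  M_A = wL²/2 = 6·6²/2 = 108 kN·m
Superposition: R_A = 36 kN, M_A = 99 kN·m

R_A = 36 kN, M_A = 99 kN·m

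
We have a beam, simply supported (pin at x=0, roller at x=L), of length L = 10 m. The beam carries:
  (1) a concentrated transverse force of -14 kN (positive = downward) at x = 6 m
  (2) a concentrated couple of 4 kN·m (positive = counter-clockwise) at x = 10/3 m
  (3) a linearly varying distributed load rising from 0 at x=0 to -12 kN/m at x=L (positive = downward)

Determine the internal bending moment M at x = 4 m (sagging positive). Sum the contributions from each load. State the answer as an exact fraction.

Load 1 — point force P=-14 kN at a=6 m (b=L-a=4):
  M_1 = Pbx/L  [x≤a] = (-14)·4·4/10 = -112/5 kN·m
Load 2 — applied couple M₀=4 kN·m at a=10/3 m (b=L-a=20/3):
  M_2 = M₀x/L - M₀  [x>a] = 4·4/10 - 4 = -12/5 kN·m
Load 3 — triangular load w₀=-12 kN/m (0→w₀ over full span):
  M_3 = w₀Lx/6 - w₀x³/(6L) = (-12)·10·4/6 - (-12)·4³/(6·10) = -336/5 kN·m
Superposition: M = Σ M_i = -92 kN·m ≈ -92.000000 kN·m

M(4) = -92 kN·m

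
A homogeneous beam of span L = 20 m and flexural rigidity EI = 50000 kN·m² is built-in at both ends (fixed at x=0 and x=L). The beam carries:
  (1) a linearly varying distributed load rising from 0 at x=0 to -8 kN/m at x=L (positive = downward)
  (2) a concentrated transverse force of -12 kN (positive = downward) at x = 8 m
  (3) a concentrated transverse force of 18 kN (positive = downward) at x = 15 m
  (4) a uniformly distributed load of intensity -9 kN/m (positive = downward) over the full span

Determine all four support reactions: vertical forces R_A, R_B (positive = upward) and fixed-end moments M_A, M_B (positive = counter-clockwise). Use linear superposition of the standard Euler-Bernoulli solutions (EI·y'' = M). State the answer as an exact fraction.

Load 1 — triangular load w₀=-8 kN/m (0→w₀ over full span):
  R_A = 3w₀L/20 = 3·(-8)·20/20 = -24 kN
  M_A = w₀L²/30 = (-8)·20²/30 = -320/3 kN·m
  R_B = 7w₀L/20 = 7·(-8)·20/20 = -56 kN
  M_B = -w₀L²/20 = -(-8)·20²/20 = 160 kN·m
Load 2 — point force P=-12 kN at a=8 m (b=L-a=12):
  R_A = Pb²(3a+b)/L³ = (-12)·12²·(3·8+12)/20³ = -972/125 kN
  M_A = Pab²/L² = (-12)·8·12²/20² = -864/25 kN·m
  R_B = Pa²(a+3b)/L³ = (-12)·8²·(8+3·12)/20³ = -528/125 kN
  M_B = -Pa²b/L² = -(-12)·8²·12/20² = 576/25 kN·m
Load 3 — point force P=18 kN at a=15 m (b=L-a=5):
  R_A = Pb²(3a+b)/L³ = 18·5²·(3·15+5)/20³ = 45/16 kN
  M_A = Pab²/L² = 18·15·5²/20² = 135/8 kN·m
  R_B = Pa²(a+3b)/L³ = 18·15²·(15+3·5)/20³ = 243/16 kN
  M_B = -Pa²b/L² = -18·15²·5/20² = -405/8 kN·m
Load 4 — uniform load w=-9 kN/m over full span:
  R_A = wL/2 = (-9)·20/2 = -90 kN
  M_A = wL²/12 = (-9)·20²/12 = -300 kN·m
  R_B = wL/2 = (-9)·20/2 = -90 kN
  M_B = -wL²/12 = -(-9)·20²/12 = 300 kN·m
Superposition: R_A = -237927/2000 kN, M_A = -254611/600 kN·m, R_B = -270073/2000 kN, M_B = 86483/200 kN·m

R_A = -237927/2000 kN, M_A = -254611/600 kN·m, R_B = -270073/2000 kN, M_B = 86483/200 kN·m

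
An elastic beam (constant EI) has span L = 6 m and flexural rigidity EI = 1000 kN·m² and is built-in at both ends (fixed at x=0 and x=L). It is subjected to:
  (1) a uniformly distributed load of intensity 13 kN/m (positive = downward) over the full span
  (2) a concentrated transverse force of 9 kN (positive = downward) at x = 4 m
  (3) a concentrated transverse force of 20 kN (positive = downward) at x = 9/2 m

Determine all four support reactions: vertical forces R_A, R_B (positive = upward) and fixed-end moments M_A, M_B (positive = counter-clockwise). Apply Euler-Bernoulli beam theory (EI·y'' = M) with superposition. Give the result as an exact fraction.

R_A = 1067/24 kN, M_A = 389/8 kN·m, R_B = 1501/24 kN, M_B = -511/8 kN·m

Load 1 — uniform load w=13 kN/m over full span:
  R_A = wL/2 = 13·6/2 = 39 kN
  M_A = wL²/12 = 13·6²/12 = 39 kN·m
  R_B = wL/2 = 13·6/2 = 39 kN
  M_B = -wL²/12 = -13·6²/12 = -39 kN·m
Load 2 — point force P=9 kN at a=4 m (b=L-a=2):
  R_A = Pb²(3a+b)/L³ = 9·2²·(3·4+2)/6³ = 7/3 kN
  M_A = Pab²/L² = 9·4·2²/6² = 4 kN·m
  R_B = Pa²(a+3b)/L³ = 9·4²·(4+3·2)/6³ = 20/3 kN
  M_B = -Pa²b/L² = -9·4²·2/6² = -8 kN·m
Load 3 — point force P=20 kN at a=9/2 m (b=L-a=3/2):
  R_A = Pb²(3a+b)/L³ = 20·(3/2)²·(3·(9/2)+(3/2))/6³ = 25/8 kN
  M_A = Pab²/L² = 20·(9/2)·(3/2)²/6² = 45/8 kN·m
  R_B = Pa²(a+3b)/L³ = 20·(9/2)²·((9/2)+3·(3/2))/6³ = 135/8 kN
  M_B = -Pa²b/L² = -20·(9/2)²·(3/2)/6² = -135/8 kN·m
Superposition: R_A = 1067/24 kN, M_A = 389/8 kN·m, R_B = 1501/24 kN, M_B = -511/8 kN·m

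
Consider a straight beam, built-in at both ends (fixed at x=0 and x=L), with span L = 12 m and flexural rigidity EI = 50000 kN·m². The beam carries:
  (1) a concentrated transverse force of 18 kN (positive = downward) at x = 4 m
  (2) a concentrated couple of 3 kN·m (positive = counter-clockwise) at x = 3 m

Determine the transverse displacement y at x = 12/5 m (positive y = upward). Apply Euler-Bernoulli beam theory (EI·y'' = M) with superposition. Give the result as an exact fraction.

Load 1 — point force P=18 kN at a=4 m (b=L-a=8):
  y_1 = -Pb²x²(3aL-(3a+b)x)/(6L³EI)  [x≤a] = -18·8²·(12/5)²·(3·4·12-(3·4+8)·(12/5))/(6·12³·50000) = -96/78125 m
Load 2 — applied couple M₀=3 kN·m at a=3 m (b=L-a=9):
  y_2 = (R_Ax³/6 - M_Ax²/2)/EI  [x≤a] with R_A=9/32, M_A=-9/16 = ((9/32)·(12/5)³/6 - (-9/16)·(12/5)²/2)/50000 = 567/12500000 m
Superposition: y = Σ y_i = -14793/12500000 m ≈ -0.001183 m

y(12/5) = -14793/12500000 m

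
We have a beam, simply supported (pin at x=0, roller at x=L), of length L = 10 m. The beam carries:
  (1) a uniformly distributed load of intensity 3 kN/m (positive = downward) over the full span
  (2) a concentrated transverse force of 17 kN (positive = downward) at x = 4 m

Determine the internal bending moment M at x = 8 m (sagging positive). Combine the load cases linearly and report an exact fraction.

M(8) = 188/5 kN·m

Load 1 — uniform load w=3 kN/m over full span:
  M_1 = wx(L-x)/2 = 3·8·(10-8)/2 = 24 kN·m
Load 2 — point force P=17 kN at a=4 m (b=L-a=6):
  M_2 = Pa(L-x)/L  [x>a] = 17·4·(10-8)/10 = 68/5 kN·m
Superposition: M = Σ M_i = 188/5 kN·m ≈ 37.600000 kN·m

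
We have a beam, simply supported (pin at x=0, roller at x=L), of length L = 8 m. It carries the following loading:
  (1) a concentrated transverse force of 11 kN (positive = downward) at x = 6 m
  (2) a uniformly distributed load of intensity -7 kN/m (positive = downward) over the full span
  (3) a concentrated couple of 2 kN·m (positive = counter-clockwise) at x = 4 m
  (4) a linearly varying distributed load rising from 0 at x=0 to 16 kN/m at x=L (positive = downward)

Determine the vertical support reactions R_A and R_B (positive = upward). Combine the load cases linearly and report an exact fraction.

R_A = -11/3 kN, R_B = 68/3 kN

Load 1 — point force P=11 kN at a=6 m (b=L-a=2):
  R_A = Pb/L = 11·2/8 = 11/4 kN
  R_B = Pa/L = 11·6/8 = 33/4 kN
Load 2 — uniform load w=-7 kN/m over full span:
  R_A = wL/2 = (-7)·8/2 = -28 kN
  R_B = wL/2 = (-7)·8/2 = -28 kN
Load 3 — applied couple M₀=2 kN·m at a=4 m (b=L-a=4):
  R_A = M₀/L = 2/8 = 1/4 kN
  R_B = -M₀/L = -2/8 = -1/4 kN
Load 4 — triangular load w₀=16 kN/m (0→w₀ over full span):
  R_A = w₀L/6 = 16·8/6 = 64/3 kN
  R_B = w₀L/3 = 16·8/3 = 128/3 kN
Superposition: R_A = -11/3 kN, R_B = 68/3 kN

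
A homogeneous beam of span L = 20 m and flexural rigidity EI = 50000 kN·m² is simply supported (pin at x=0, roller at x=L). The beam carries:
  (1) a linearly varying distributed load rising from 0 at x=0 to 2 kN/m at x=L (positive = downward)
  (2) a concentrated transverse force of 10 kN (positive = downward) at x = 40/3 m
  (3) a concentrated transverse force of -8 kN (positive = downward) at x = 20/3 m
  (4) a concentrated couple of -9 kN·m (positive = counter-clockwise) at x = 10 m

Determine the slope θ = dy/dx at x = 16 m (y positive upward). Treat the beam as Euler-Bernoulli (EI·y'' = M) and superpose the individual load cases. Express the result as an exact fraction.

Load 1 — triangular load w₀=2 kN/m (0→w₀ over full span):
  θ_1 = -w₀(7L⁴-30L²x²+15x⁴)/(360LEI) = -2·(7·20⁴-30·20²·16²+15·16⁴)/(360·20·50000) = 757/140625 rad
Load 2 — point force P=10 kN at a=40/3 m (b=L-a=20/3):
  θ_2 = -Pa(2L²-6Lx+3x²+a²)/(6LEI)  [x>a] = -10·(40/3)·(2·20²-6·20·16+3·16²+(40/3)²)/(6·20·50000) = 196/50625 rad
Load 3 — point force P=-8 kN at a=20/3 m (b=L-a=40/3):
  θ_3 = -Pa(2L²-6Lx+3x²+a²)/(6LEI)  [x>a] = -(-8)·(20/3)·(2·20²-6·20·16+3·16²+(20/3)²)/(6·20·50000) = -692/253125 rad
Load 4 — applied couple M₀=-9 kN·m at a=10 m (b=L-a=10):
  θ_4 = (M₀x²/(2L)-M₀(x-a)+C₁)/EI  [x>a] with C₁=M₀(3b²-L²)/(6L)=15/2 = ((-9)·16²/(2·20)-(-9)·(16-10)+(15/2))/50000 = 39/500000 rad
Superposition: θ = Σ θ_i = 5939/900000 rad ≈ 0.006599 rad

θ(16) = 5939/900000 rad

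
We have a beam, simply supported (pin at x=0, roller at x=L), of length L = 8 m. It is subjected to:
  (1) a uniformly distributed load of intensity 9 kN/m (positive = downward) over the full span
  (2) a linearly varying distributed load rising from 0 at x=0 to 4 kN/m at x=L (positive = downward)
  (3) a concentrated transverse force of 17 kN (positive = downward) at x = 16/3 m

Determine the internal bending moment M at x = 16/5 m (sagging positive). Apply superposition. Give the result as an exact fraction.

Load 1 — uniform load w=9 kN/m over full span:
  M_1 = wx(L-x)/2 = 9·(16/5)·(8-(16/5))/2 = 1728/25 kN·m
Load 2 — triangular load w₀=4 kN/m (0→w₀ over full span):
  M_2 = w₀Lx/6 - w₀x³/(6L) = 4·8·(16/5)/6 - 4·(16/5)³/(6·8) = 1792/125 kN·m
Load 3 — point force P=17 kN at a=16/3 m (b=L-a=8/3):
  M_3 = Pbx/L  [x≤a] = 17·(8/3)·(16/5)/8 = 272/15 kN·m
Superposition: M = Σ M_i = 38096/375 kN·m ≈ 101.589333 kN·m

M(16/5) = 38096/375 kN·m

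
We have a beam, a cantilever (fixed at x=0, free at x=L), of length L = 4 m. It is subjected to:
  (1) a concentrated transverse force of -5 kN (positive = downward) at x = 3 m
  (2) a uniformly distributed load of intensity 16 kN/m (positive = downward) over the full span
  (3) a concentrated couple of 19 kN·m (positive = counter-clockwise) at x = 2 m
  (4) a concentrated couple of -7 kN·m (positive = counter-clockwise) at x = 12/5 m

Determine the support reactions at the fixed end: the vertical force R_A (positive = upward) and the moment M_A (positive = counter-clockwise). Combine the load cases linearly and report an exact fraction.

Load 1 — point force P=-5 kN at a=3 m (b=L-a=1):
  R_A = P = (-5) = -5 kN
  M_A = Pa = (-5)·3 = -15 kN·m
Load 2 — uniform load w=16 kN/m over full span:
  R_A = wL = 16·4 = 64 kN
  M_A = wL²/2 = 16·4²/2 = 128 kN·m
Load 3 — applied couple M₀=19 kN·m at a=2 m (b=L-a=2):
  R_A = 0 kN
  M_A = -M₀ = -19 kN·m
Load 4 — applied couple M₀=-7 kN·m at a=12/5 m (b=L-a=8/5):
  R_A = 0 kN
  M_A = -M₀ = -(-7) = 7 kN·m
Superposition: R_A = 59 kN, M_A = 101 kN·m

R_A = 59 kN, M_A = 101 kN·m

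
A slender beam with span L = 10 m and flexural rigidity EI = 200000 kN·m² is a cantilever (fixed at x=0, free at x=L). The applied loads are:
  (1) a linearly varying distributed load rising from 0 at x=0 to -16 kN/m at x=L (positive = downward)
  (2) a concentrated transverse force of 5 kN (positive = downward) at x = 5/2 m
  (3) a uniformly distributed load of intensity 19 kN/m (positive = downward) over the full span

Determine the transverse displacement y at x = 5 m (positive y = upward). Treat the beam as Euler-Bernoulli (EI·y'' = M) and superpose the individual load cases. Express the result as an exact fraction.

y(5) = -1319/76800 m

Load 1 — triangular load w₀=-16 kN/m (0→w₀ over full span):
  y_1 = (w₀Lx³/12-w₀L²x²/6-w₀x⁵/(120L))/EI = ((-16)·10·5³/12-(-16)·10²·5²/6-(-16)·5⁵/(120·10))/200000 = 121/4800 m
Load 2 — point force P=5 kN at a=5/2 m (b=L-a=15/2):
  y_2 = -Pa²(3x-a)/(6EI)  [x>a] = -5·(5/2)²·(3·5-(5/2))/(6·200000) = -1/3072 m
Load 3 — uniform load w=19 kN/m over full span:
  y_3 = -wx²(x²-4Lx+6L²)/(24EI) = -19·5²·(5²-4·10·5+6·10²)/(24·200000) = -323/7680 m
Superposition: y = Σ y_i = -1319/76800 m ≈ -0.017174 m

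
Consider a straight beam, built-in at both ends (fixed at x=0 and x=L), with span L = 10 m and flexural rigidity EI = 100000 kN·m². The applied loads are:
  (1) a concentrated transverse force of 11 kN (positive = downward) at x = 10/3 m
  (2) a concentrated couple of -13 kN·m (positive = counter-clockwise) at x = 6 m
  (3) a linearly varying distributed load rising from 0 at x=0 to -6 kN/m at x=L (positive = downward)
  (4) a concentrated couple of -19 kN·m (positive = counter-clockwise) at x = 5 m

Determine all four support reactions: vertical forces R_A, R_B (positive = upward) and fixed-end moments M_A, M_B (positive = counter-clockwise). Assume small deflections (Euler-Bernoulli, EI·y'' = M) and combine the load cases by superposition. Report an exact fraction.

R_A = -75247/13500 kN, M_A = -34057/2700 kN·m, R_B = -181253/13500 kN, M_B = 41963/2700 kN·m

Load 1 — point force P=11 kN at a=10/3 m (b=L-a=20/3):
  R_A = Pb²(3a+b)/L³ = 11·(20/3)²·(3·(10/3)+(20/3))/10³ = 220/27 kN
  M_A = Pab²/L² = 11·(10/3)·(20/3)²/10² = 440/27 kN·m
  R_B = Pa²(a+3b)/L³ = 11·(10/3)²·((10/3)+3·(20/3))/10³ = 77/27 kN
  M_B = -Pa²b/L² = -11·(10/3)²·(20/3)/10² = -220/27 kN·m
Load 2 — applied couple M₀=-13 kN·m at a=6 m (b=L-a=4):
  R_A = 6M₀ab/L³ = 6·(-13)·6·4/10³ = -234/125 kN
  M_A = M₀b(2a-b)/L² = (-13)·4·(2·6-4)/10² = -104/25 kN·m
  R_B = -6M₀ab/L³ = -6·(-13)·6·4/10³ = 234/125 kN
  M_B = M₀a(2b-a)/L² = (-13)·6·(2·4-6)/10² = -39/25 kN·m
Load 3 — triangular load w₀=-6 kN/m (0→w₀ over full span):
  R_A = 3w₀L/20 = 3·(-6)·10/20 = -9 kN
  M_A = w₀L²/30 = (-6)·10²/30 = -20 kN·m
  R_B = 7w₀L/20 = 7·(-6)·10/20 = -21 kN
  M_B = -w₀L²/20 = -(-6)·10²/20 = 30 kN·m
Load 4 — applied couple M₀=-19 kN·m at a=5 m (b=L-a=5):
  R_A = 6M₀ab/L³ = 6·(-19)·5·5/10³ = -57/20 kN
  M_A = M₀b(2a-b)/L² = (-19)·5·(2·5-5)/10² = -19/4 kN·m
  R_B = -6M₀ab/L³ = -6·(-19)·5·5/10³ = 57/20 kN
  M_B = M₀a(2b-a)/L² = (-19)·5·(2·5-5)/10² = -19/4 kN·m
Superposition: R_A = -75247/13500 kN, M_A = -34057/2700 kN·m, R_B = -181253/13500 kN, M_B = 41963/2700 kN·m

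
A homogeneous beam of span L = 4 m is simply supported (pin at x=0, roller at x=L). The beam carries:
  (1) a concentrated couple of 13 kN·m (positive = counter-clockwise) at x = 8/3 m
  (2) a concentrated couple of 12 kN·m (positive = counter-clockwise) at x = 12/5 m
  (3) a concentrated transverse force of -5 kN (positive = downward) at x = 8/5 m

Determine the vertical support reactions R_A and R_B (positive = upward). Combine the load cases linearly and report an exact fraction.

Load 1 — applied couple M₀=13 kN·m at a=8/3 m (b=L-a=4/3):
  R_A = M₀/L = 13/4 kN
  R_B = -M₀/L = -13/4 kN
Load 2 — applied couple M₀=12 kN·m at a=12/5 m (b=L-a=8/5):
  R_A = M₀/L = 12/4 = 3 kN
  R_B = -M₀/L = -12/4 = -3 kN
Load 3 — point force P=-5 kN at a=8/5 m (b=L-a=12/5):
  R_A = Pb/L = (-5)·(12/5)/4 = -3 kN
  R_B = Pa/L = (-5)·(8/5)/4 = -2 kN
Superposition: R_A = 13/4 kN, R_B = -33/4 kN

R_A = 13/4 kN, R_B = -33/4 kN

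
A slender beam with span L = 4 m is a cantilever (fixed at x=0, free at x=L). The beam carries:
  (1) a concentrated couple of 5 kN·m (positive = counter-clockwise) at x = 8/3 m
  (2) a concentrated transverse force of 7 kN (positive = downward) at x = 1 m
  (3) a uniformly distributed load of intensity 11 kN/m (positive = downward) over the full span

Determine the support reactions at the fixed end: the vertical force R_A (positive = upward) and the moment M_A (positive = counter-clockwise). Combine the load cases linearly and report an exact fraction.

Load 1 — applied couple M₀=5 kN·m at a=8/3 m (b=L-a=4/3):
  R_A = 0 kN
  M_A = -M₀ = -5 kN·m
Load 2 — point force P=7 kN at a=1 m (b=L-a=3):
  R_A = P = 7 kN
  M_A = Pa = 7·1 = 7 kN·m
Load 3 — uniform load w=11 kN/m over full span:
  R_A = wL = 11·4 = 44 kN
  M_A = wL²/2 = 11·4²/2 = 88 kN·m
Superposition: R_A = 51 kN, M_A = 90 kN·m

R_A = 51 kN, M_A = 90 kN·m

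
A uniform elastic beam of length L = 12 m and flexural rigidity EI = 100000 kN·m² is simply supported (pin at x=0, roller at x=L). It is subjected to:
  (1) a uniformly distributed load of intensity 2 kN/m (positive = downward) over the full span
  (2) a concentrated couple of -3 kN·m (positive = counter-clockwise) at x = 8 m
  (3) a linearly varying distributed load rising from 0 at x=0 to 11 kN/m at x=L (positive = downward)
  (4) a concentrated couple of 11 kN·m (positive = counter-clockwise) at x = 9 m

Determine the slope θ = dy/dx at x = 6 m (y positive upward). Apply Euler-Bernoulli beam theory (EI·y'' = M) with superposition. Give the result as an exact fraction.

Load 1 — uniform load w=2 kN/m over full span:
  θ_1 = -w(L³-6Lx²+4x³)/(24EI) = -2·(12³-6·12·6²+4·6³)/(24·100000) = 0 rad
Load 2 — applied couple M₀=-3 kN·m at a=8 m (b=L-a=4):
  θ_2 = (M₀x²/(2L)+C₁)/EI  [x≤a] with C₁=M₀(3b²-L²)/(6L)=4 = ((-3)·6²/(2·12)+4)/100000 = -1/200000 rad
Load 3 — triangular load w₀=11 kN/m (0→w₀ over full span):
  θ_3 = -w₀(7L⁴-30L²x²+15x⁴)/(360LEI) = -11·(7·12⁴-30·12²·6²+15·6⁴)/(360·12·100000) = -231/1000000 rad
Load 4 — applied couple M₀=11 kN·m at a=9 m (b=L-a=3):
  θ_4 = (M₀x²/(2L)+C₁)/EI  [x≤a] with C₁=M₀(3b²-L²)/(6L)=-143/8 = (11·6²/(2·12)+(-143/8))/100000 = -11/800000 rad
Superposition: θ = Σ θ_i = -999/4000000 rad ≈ -0.000250 rad

θ(6) = -999/4000000 rad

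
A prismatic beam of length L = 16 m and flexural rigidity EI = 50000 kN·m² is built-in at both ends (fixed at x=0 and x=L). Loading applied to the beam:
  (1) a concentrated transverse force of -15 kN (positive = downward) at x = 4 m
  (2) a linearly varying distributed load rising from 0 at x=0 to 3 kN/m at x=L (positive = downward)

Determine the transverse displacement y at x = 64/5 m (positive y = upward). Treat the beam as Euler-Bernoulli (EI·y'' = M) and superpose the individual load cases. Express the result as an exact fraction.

y(64/5) = -70938/48828125 m

Load 1 — point force P=-15 kN at a=4 m (b=L-a=12):
  y_1 = -Pa²(L-x)²(3bL-(3b+a)(L-x))/(6L³EI)  [x>a] = -(-15)·4²·(16-(64/5))²·(3·12·16-(3·12+4)·(16-(64/5)))/(6·16³·50000) = 14/15625 m
Load 2 — triangular load w₀=3 kN/m (0→w₀ over full span):
  y_2 = -w₀x²(L-x)²(x+2L)/(120LEI) = -3·(64/5)²·(16-(64/5))²·((64/5)+2·16)/(120·16·50000) = -114688/48828125 m
Superposition: y = Σ y_i = -70938/48828125 m ≈ -0.001453 m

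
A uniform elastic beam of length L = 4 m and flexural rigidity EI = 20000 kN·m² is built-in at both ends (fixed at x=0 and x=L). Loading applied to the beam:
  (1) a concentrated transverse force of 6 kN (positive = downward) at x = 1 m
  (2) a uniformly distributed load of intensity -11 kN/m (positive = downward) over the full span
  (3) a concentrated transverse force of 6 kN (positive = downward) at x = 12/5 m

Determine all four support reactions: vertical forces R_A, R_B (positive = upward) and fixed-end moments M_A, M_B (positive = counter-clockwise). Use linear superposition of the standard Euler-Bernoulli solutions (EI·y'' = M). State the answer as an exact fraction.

Load 1 — point force P=6 kN at a=1 m (b=L-a=3):
  R_A = Pb²(3a+b)/L³ = 6·3²·(3·1+3)/4³ = 81/16 kN
  M_A = Pab²/L² = 6·1·3²/4² = 27/8 kN·m
  R_B = Pa²(a+3b)/L³ = 6·1²·(1+3·3)/4³ = 15/16 kN
  M_B = -Pa²b/L² = -6·1²·3/4² = -9/8 kN·m
Load 2 — uniform load w=-11 kN/m over full span:
  R_A = wL/2 = (-11)·4/2 = -22 kN
  M_A = wL²/12 = (-11)·4²/12 = -44/3 kN·m
  R_B = wL/2 = (-11)·4/2 = -22 kN
  M_B = -wL²/12 = -(-11)·4²/12 = 44/3 kN·m
Load 3 — point force P=6 kN at a=12/5 m (b=L-a=8/5):
  R_A = Pb²(3a+b)/L³ = 6·(8/5)²·(3·(12/5)+(8/5))/4³ = 264/125 kN
  M_A = Pab²/L² = 6·(12/5)·(8/5)²/4² = 288/125 kN·m
  R_B = Pa²(a+3b)/L³ = 6·(12/5)²·((12/5)+3·(8/5))/4³ = 486/125 kN
  M_B = -Pa²b/L² = -6·(12/5)²·(8/5)/4² = -432/125 kN·m
Superposition: R_A = -29651/2000 kN, M_A = -26963/3000 kN·m, R_B = -34349/2000 kN, M_B = 30257/3000 kN·m

R_A = -29651/2000 kN, M_A = -26963/3000 kN·m, R_B = -34349/2000 kN, M_B = 30257/3000 kN·m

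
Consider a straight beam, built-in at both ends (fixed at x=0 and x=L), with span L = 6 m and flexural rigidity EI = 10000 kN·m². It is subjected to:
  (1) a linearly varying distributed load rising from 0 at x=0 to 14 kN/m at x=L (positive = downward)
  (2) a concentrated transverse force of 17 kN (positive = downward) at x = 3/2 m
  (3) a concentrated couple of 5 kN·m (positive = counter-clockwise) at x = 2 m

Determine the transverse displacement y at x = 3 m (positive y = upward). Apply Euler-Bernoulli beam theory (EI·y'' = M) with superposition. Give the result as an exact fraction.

y(3) = -491/160000 m

Load 1 — triangular load w₀=14 kN/m (0→w₀ over full span):
  y_1 = -w₀x²(L-x)²(x+2L)/(120LEI) = -14·3²·(6-3)²·(3+2·6)/(120·6·10000) = -189/80000 m
Load 2 — point force P=17 kN at a=3/2 m (b=L-a=9/2):
  y_2 = -Pa²(L-x)²(3bL-(3b+a)(L-x))/(6L³EI)  [x>a] = -17·(3/2)²·(6-3)²·(3·(9/2)·6-(3·(9/2)+(3/2))·(6-3))/(6·6³·10000) = -153/160000 m
Load 3 — applied couple M₀=5 kN·m at a=2 m (b=L-a=4):
  y_3 = (R_Ax³/6 - M_Ax²/2 - M₀(x-a)²/2)/EI  [x>a] with R_A=10/9, M_A=0 = ((10/9)·3³/6 - 0·3²/2 - 5·(3-2)²/2)/10000 = 1/4000 m
Superposition: y = Σ y_i = -491/160000 m ≈ -0.003069 m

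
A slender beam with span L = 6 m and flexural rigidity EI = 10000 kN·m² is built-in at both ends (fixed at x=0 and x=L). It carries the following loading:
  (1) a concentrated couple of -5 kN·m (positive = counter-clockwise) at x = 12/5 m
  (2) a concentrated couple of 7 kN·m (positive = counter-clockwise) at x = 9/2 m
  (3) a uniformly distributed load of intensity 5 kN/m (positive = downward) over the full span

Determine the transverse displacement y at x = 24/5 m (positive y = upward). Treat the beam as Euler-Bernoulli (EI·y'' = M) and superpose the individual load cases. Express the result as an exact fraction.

Load 1 — applied couple M₀=-5 kN·m at a=12/5 m (b=L-a=18/5):
  y_1 = (R_Ax³/6 - M_Ax²/2 - M₀(x-a)²/2)/EI  [x>a] with R_A=-6/5, M_A=-3/5 = ((-6/5)·(24/5)³/6 - (-3/5)·(24/5)²/2 - (-5)·((24/5)-(12/5))²/2)/10000 = -63/781250 m
Load 2 — applied couple M₀=7 kN·m at a=9/2 m (b=L-a=3/2):
  y_2 = (R_Ax³/6 - M_Ax²/2 - M₀(x-a)²/2)/EI  [x>a] with R_A=21/16, M_A=35/16 = ((21/16)·(24/5)³/6 - (35/16)·(24/5)²/2 - 7·((24/5)-(9/2))²/2)/10000 = -1323/10000000 m
Load 3 — uniform load w=5 kN/m over full span:
  y_3 = -wx²(L-x)²/(24EI) = -5·(24/5)²·(6-(24/5))²/(24·10000) = -54/78125 m
Superposition: y = Σ y_i = -45207/50000000 m ≈ -0.000904 m

y(24/5) = -45207/50000000 m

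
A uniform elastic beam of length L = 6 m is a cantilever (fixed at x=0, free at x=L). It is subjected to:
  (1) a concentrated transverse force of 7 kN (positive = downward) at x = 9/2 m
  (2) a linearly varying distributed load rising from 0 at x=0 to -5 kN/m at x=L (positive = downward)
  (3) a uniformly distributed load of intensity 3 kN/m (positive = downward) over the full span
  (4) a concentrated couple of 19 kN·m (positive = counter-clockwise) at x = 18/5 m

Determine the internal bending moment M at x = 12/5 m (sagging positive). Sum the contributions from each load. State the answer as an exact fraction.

M(12/5) = 539/50 kN·m

Load 1 — point force P=7 kN at a=9/2 m (b=L-a=3/2):
  M_1 = -P(a-x)  [x≤a] = -7·((9/2)-(12/5)) = -147/10 kN·m
Load 2 — triangular load w₀=-5 kN/m (0→w₀ over full span):
  M_2 = w₀Lx/2 - w₀L²/3 - w₀x³/(6L) = (-5)·6·(12/5)/2 - (-5)·6²/3 - (-5)·(12/5)³/(6·6) = 648/25 kN·m
Load 3 — uniform load w=3 kN/m over full span:
  M_3 = -w(L-x)²/2 = -3·(6-(12/5))²/2 = -486/25 kN·m
Load 4 — applied couple M₀=19 kN·m at a=18/5 m (b=L-a=12/5):
  M_4 = M₀  [x≤a] = 19 = 19 kN·m
Superposition: M = Σ M_i = 539/50 kN·m ≈ 10.780000 kN·m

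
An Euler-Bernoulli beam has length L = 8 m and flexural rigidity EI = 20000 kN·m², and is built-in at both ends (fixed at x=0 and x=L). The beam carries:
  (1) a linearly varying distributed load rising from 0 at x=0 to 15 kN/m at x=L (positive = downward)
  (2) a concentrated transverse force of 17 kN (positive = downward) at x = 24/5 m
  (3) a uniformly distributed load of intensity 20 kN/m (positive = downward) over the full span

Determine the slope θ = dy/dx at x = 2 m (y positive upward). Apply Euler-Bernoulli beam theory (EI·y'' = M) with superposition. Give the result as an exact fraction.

Load 1 — triangular load w₀=15 kN/m (0→w₀ over full span):
  θ_1 = -w₀(2x(L-x)(L-2x)(x+2L)+x²(L-x)²)/(120LEI) = -15·(2·2·(8-2)·(8-2·2)·(2+2·8)+2²·(8-2)²)/(120·8·20000) = -117/80000 rad
Load 2 — point force P=17 kN at a=24/5 m (b=L-a=16/5):
  θ_2 = -Pb²x(2aL-(3a+b)x)/(2L³EI)  [x≤a] = -17·(16/5)²·2·(2·(24/5)·8-(3·(24/5)+(16/5))·2)/(2·8³·20000) = -221/312500 rad
Load 3 — uniform load w=20 kN/m over full span:
  θ_3 = -wx(L-x)(L-2x)/(12EI) = -20·2·(8-2)·(8-2·2)/(12·20000) = -1/250 rad
Superposition: θ = Σ θ_i = -61697/10000000 rad ≈ -0.006170 rad

θ(2) = -61697/10000000 rad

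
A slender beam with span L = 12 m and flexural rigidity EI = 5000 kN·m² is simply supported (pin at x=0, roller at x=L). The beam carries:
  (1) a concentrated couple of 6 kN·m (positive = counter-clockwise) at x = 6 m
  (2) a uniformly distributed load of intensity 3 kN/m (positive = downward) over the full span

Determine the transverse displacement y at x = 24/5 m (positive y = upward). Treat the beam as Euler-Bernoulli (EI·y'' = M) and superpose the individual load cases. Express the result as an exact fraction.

Load 1 — applied couple M₀=6 kN·m at a=6 m (b=L-a=6):
  y_1 = (M₀x³/(6L)+C₁x)/EI  [x≤a] with C₁=M₀(3b²-L²)/(6L)=-3 = (6·(24/5)³/(6·12)+(-3)·(24/5))/5000 = -81/78125 m
Load 2 — uniform load w=3 kN/m over full span:
  y_2 = -wx(L³-2Lx²+x³)/(24EI) = -3·(24/5)·(12³-2·12·(24/5)²+(24/5)³)/(24·5000) = -60264/390625 m
Superposition: y = Σ y_i = -60669/390625 m ≈ -0.155313 m

y(24/5) = -60669/390625 m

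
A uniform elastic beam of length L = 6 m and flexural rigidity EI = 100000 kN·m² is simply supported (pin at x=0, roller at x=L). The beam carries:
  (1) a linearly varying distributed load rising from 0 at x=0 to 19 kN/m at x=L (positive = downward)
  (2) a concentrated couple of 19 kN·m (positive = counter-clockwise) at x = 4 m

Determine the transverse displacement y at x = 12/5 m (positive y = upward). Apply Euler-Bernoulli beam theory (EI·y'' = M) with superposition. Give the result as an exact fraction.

Load 1 — triangular load w₀=19 kN/m (0→w₀ over full span):
  y_1 = -w₀x(7L⁴-10L²x²+3x⁴)/(360LEI) = -19·(12/5)·(7·6⁴-10·6²·(12/5)²+3·(12/5)⁴)/(360·6·100000) = -585333/390625000 m
Load 2 — applied couple M₀=19 kN·m at a=4 m (b=L-a=2):
  y_2 = (M₀x³/(6L)+C₁x)/EI  [x≤a] with C₁=M₀(3b²-L²)/(6L)=-38/3 = (19·(12/5)³/(6·6)+(-38/3)·(12/5))/100000 = -361/1562500 m
Superposition: y = Σ y_i = -675583/390625000 m ≈ -0.001729 m

y(12/5) = -675583/390625000 m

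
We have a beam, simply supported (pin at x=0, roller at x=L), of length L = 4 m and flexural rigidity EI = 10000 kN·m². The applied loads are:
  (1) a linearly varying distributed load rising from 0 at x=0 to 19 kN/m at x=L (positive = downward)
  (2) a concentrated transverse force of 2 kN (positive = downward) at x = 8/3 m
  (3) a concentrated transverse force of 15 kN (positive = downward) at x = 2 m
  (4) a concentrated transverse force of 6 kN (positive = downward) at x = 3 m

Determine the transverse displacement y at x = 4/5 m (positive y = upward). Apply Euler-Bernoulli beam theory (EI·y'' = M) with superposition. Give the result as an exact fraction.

y(4/5) = -42128791/12656250000 m

Load 1 — triangular load w₀=19 kN/m (0→w₀ over full span):
  y_1 = -w₀x(7L⁴-10L²x²+3x⁴)/(360LEI) = -19·(4/5)·(7·4⁴-10·4²·(4/5)²+3·(4/5)⁴)/(360·4·10000) = -52288/29296875 m
Load 2 — point force P=2 kN at a=8/3 m (b=L-a=4/3):
  y_2 = -Pbx(L²-b²-x²)/(6LEI)  [x≤a] = -2·(4/3)·(4/5)·(4²-(4/3)²-(4/5)²)/(6·4·10000) = -764/6328125 m
Load 3 — point force P=15 kN at a=2 m (b=L-a=2):
  y_3 = -Pbx(L²-b²-x²)/(6LEI)  [x≤a] = -15·2·(4/5)·(4²-2²-(4/5)²)/(6·4·10000) = -71/62500 m
Load 4 — point force P=6 kN at a=3 m (b=L-a=1):
  y_4 = -Pbx(L²-b²-x²)/(6LEI)  [x≤a] = -6·1·(4/5)·(4²-1²-(4/5)²)/(6·4·10000) = -359/1250000 m
Superposition: y = Σ y_i = -42128791/12656250000 m ≈ -0.003329 m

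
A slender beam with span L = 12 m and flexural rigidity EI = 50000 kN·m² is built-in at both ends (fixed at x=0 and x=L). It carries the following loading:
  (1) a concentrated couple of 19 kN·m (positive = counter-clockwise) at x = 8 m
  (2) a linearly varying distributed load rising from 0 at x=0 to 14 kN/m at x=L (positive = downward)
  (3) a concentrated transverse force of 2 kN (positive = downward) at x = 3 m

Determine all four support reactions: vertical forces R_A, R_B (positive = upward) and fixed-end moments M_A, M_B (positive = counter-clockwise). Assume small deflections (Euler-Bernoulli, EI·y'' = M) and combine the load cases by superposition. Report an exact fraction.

Load 1 — applied couple M₀=19 kN·m at a=8 m (b=L-a=4):
  R_A = 6M₀ab/L³ = 6·19·8·4/12³ = 19/9 kN
  M_A = M₀b(2a-b)/L² = 19·4·(2·8-4)/12² = 19/3 kN·m
  R_B = -6M₀ab/L³ = -6·19·8·4/12³ = -19/9 kN
  M_B = M₀a(2b-a)/L² = 19·8·(2·4-8)/12² = 0 kN·m
Load 2 — triangular load w₀=14 kN/m (0→w₀ over full span):
  R_A = 3w₀L/20 = 3·14·12/20 = 126/5 kN
  M_A = w₀L²/30 = 14·12²/30 = 336/5 kN·m
  R_B = 7w₀L/20 = 7·14·12/20 = 294/5 kN
  M_B = -w₀L²/20 = -14·12²/20 = -504/5 kN·m
Load 3 — point force P=2 kN at a=3 m (b=L-a=9):
  R_A = Pb²(3a+b)/L³ = 2·9²·(3·3+9)/12³ = 27/16 kN
  M_A = Pab²/L² = 2·3·9²/12² = 27/8 kN·m
  R_B = Pa²(a+3b)/L³ = 2·3²·(3+3·9)/12³ = 5/16 kN
  M_B = -Pa²b/L² = -2·3²·9/12² = -9/8 kN·m
Superposition: R_A = 20879/720 kN, M_A = 9229/120 kN·m, R_B = 41041/720 kN, M_B = -4077/40 kN·m

R_A = 20879/720 kN, M_A = 9229/120 kN·m, R_B = 41041/720 kN, M_B = -4077/40 kN·m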